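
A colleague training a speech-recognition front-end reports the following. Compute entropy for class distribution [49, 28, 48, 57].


Probabilities: [49/182, 28/182, 48/182, 57/182] ≈ [0.2692, 0.1538, 0.2637, 0.3132]
H = -((49/182)·log₂(49/182) + (28/182)·log₂(28/182) + (48/182)·log₂(48/182) + (57/182)·log₂(57/182))
  = 1.9568 bits

1.9568 bits


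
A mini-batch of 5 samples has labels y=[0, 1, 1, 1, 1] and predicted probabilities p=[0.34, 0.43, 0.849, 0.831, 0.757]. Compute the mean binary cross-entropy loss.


L[0] = -ln(1-0.34) = -ln(0.66) = 0.4155
L[1] = -ln(0.43) = 0.844
L[2] = -ln(0.849) = 0.1637
L[3] = -ln(0.831) = 0.1851
L[4] = -ln(0.757) = 0.2784
mean = (0.4155 + 0.844 + 0.1637 + 0.1851 + 0.2784)/5 = 0.3773

0.3773


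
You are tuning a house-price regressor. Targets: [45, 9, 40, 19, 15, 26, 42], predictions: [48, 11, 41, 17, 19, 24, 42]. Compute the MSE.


Squared errors: (45-48)²=9, (9-11)²=4, (40-41)²=1, (19-17)²=4, (15-19)²=16, (26-24)²=4, (42-42)²=0
Sum = 38
MSE = 38/7 = 38/7

38/7


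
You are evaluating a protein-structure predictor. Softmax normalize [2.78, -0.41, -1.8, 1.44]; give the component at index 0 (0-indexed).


Exponentials: e^2.78=16.119, e^-0.41=0.6637, e^-1.8=0.1653, e^1.44=4.2207
Sum = 21.1687
Softmax = [0.7615, 0.0314, 0.0078, 0.1994]
p[0] = 16.119/21.1687 = 0.7615

0.7615


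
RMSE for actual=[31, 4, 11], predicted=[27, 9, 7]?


MSE = 57/3 = 19
RMSE = √(57/3) = 4.3589

4.3589


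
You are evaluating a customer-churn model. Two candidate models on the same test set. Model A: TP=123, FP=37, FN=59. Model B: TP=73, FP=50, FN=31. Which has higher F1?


Model A: P=123/160=0.7688, R=123/182=0.6758, F1=2PR/(P+R)=2TP/(2TP+FP+FN)=246/342=0.7193
Model B: P=73/123=0.5935, R=73/104=0.7019, F1=2PR/(P+R)=2TP/(2TP+FP+FN)=146/227=0.6432
0.7193 > 0.6432 → Model A

Model A


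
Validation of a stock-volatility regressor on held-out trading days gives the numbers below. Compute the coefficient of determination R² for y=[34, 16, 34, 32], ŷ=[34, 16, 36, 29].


ȳ = 29
SS_res = Σ(y-ŷ)² = 13
SS_tot = Σ(y-ȳ)² = 228
R² = 1 - SS_res/SS_tot = 1 - 0.057 = 0.943

0.943


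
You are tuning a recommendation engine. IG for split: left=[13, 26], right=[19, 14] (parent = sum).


Parent = [32, 40], H_parent = 0.9911
H_left = 0.9183 (n=39), H_right = 0.9834 (n=33)
H_children = (39/72)·0.9183 + (33/72)·0.9834 = 0.9481
IG = 0.9911 - 0.9481 = 0.043

0.043


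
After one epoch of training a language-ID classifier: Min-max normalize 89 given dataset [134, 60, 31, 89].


min=31, max=134
(89-31)/(134-31) = 58/103 = 0.5631

0.5631


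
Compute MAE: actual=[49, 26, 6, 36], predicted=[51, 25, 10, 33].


Absolute errors: |49-51|=2, |26-25|=1, |6-10|=4, |36-33|=3
Sum = 10
MAE = 10/4 = 5/2

5/2


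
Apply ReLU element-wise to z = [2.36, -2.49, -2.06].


ReLU(2.36) = max(0, 2.36) = 2.36
ReLU(-2.49) = max(0, -2.49) = 0.0
ReLU(-2.06) = max(0, -2.06) = 0.0
result = [2.36, 0.0, 0.0]

[2.36, 0.0, 0.0]


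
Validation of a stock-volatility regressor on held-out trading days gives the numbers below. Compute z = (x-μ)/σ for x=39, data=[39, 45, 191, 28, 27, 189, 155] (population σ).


μ = 96.2857, σ = 72.1006
z = (39 - 96.2857)/72.1006 = -0.7945

-0.7945


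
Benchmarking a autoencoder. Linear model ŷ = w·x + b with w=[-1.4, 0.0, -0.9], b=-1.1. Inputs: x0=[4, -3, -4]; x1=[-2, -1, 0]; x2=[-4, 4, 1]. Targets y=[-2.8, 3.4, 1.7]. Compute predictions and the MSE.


ŷ0 = (-1.4)·(4) + (0.0)·(-3) + (-0.9)·(-4) - 1.1 = -3.1
ŷ1 = (-1.4)·(-2) + (0.0)·(-1) + (-0.9)·(0) - 1.1 = 1.7
ŷ2 = (-1.4)·(-4) + (0.0)·(4) + (-0.9)·(1) - 1.1 = 3.6
errors² = [0.09, 2.89, 3.61]
MSE = 6.5900/3 = 2.1967

2.1967


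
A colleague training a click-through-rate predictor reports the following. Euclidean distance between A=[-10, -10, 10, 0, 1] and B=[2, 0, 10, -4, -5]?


d = √((-10-2)² + (-10-0)² + (10-10)² + (0+ 4)² + (1+ 5)²)
  = √(144 + 100 + 0 + 16 + 36)
  = √296 = 17.2047

17.2047


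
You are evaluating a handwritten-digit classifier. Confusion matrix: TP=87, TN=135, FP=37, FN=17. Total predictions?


Total = TP + TN + FP + FN
= 87 + 135 + 37 + 17
= 276
(Predicted positive: 124, predicted negative: 152)

276


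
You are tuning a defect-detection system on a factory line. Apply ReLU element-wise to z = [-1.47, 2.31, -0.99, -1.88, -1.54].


ReLU(-1.47) = max(0, -1.47) = 0.0
ReLU(2.31) = max(0, 2.31) = 2.31
ReLU(-0.99) = max(0, -0.99) = 0.0
ReLU(-1.88) = max(0, -1.88) = 0.0
ReLU(-1.54) = max(0, -1.54) = 0.0
result = [0.0, 2.31, 0.0, 0.0, 0.0]

[0.0, 2.31, 0.0, 0.0, 0.0]


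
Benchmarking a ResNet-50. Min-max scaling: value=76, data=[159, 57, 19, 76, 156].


min=19, max=159
(76-19)/(159-19) = 57/140 = 0.4071

0.4071


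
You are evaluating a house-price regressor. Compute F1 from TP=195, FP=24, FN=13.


Precision = 195/219 = 0.8904
Recall = 195/208 = 0.9375
F1 = 2·P·R/(P+R) = 2·TP/(2·TP+FP+FN) = 390/(390+24+13) = 390/427 = 0.9133

0.9133


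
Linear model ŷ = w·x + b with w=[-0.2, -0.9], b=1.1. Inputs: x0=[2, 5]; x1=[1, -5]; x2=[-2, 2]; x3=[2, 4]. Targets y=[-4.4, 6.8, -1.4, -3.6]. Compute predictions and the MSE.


ŷ0 = (-0.2)·(2) + (-0.9)·(5) + 1.1 = -3.8
ŷ1 = (-0.2)·(1) + (-0.9)·(-5) + 1.1 = 5.4
ŷ2 = (-0.2)·(-2) + (-0.9)·(2) + 1.1 = -0.3
ŷ3 = (-0.2)·(2) + (-0.9)·(4) + 1.1 = -2.9
errors² = [0.36, 1.96, 1.21, 0.49]
MSE = 4.0200/4 = 1.005

1.005


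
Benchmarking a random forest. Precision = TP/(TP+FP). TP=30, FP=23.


Precision = TP/(TP+FP)
= 30/(30+23)
= 30/53 = 56.6%

56.6%


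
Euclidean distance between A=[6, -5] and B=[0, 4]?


d = √((6-0)² + (-5-4)²)
  = √(36 + 81)
  = √117 = 10.8167

10.8167


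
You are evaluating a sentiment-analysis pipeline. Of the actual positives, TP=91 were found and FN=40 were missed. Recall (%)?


Recall = TP/(TP+FN)
= 91/(91+40)
= 91/131 = 69.47%

69.47%


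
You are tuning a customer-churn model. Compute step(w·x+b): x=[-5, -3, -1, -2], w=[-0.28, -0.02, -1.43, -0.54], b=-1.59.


z = (-5)·(-0.28) + (-3)·(-0.02) + (-1)·(-1.43) + (-2)·(-0.54) - 1.59
  = 2.38
step(z) = 1 (z≥0)

1


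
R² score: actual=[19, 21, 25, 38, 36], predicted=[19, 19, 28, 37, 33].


ȳ = 27.8
SS_res = Σ(y-ŷ)² = 23
SS_tot = Σ(y-ȳ)² = 302.8
R² = 1 - SS_res/SS_tot = 1 - 0.076 = 0.924

0.924


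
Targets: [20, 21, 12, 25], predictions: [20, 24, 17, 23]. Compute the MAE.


Absolute errors: |20-20|=0, |21-24|=3, |12-17|=5, |25-23|=2
Sum = 10
MAE = 10/4 = 5/2

5/2


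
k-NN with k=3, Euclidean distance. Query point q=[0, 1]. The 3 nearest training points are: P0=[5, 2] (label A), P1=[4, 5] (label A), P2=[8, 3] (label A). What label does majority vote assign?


d(q,P0) = 5.099  (label A)
d(q,P1) = 5.6569  (label A)
d(q,P2) = 8.2462  (label A)
Votes: A=3, B=0
Majority → A

A


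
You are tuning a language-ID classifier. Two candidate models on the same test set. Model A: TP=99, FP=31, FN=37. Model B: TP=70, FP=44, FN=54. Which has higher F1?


Model A: P=99/130=0.7615, R=99/136=0.7279, F1=2PR/(P+R)=2TP/(2TP+FP+FN)=198/266=0.7444
Model B: P=70/114=0.614, R=70/124=0.5645, F1=2PR/(P+R)=2TP/(2TP+FP+FN)=140/238=0.5882
0.7444 > 0.5882 → Model A

Model A


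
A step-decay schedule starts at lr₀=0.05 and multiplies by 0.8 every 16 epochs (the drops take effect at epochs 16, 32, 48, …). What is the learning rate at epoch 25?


n_drops = ⌊25/16⌋ = 1
lr = 0.05·0.8^1 = 0.05·0.8 = 0.04

0.04


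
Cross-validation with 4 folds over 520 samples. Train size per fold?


Fold size = 520/4 = 130
Training per fold = 520 - 130 = 390

390


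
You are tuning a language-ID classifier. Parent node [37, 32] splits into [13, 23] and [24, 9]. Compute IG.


Parent = [37, 32], H_parent = 0.9962
H_left = 0.9436 (n=36), H_right = 0.8454 (n=33)
H_children = (36/69)·0.9436 + (33/69)·0.8454 = 0.8966
IG = 0.9962 - 0.8966 = 0.0996

0.0996


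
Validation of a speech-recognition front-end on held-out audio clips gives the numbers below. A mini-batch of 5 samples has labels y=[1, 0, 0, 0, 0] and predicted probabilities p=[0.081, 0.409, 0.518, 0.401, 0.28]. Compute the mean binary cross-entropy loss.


L[0] = -ln(0.081) = 2.5133
L[1] = -ln(1-0.409) = -ln(0.591) = 0.5259
L[2] = -ln(1-0.518) = -ln(0.482) = 0.7298
L[3] = -ln(1-0.401) = -ln(0.599) = 0.5125
L[4] = -ln(1-0.28) = -ln(0.72) = 0.3285
mean = (2.5133 + 0.5259 + 0.7298 + 0.5125 + 0.3285)/5 = 0.922

0.922


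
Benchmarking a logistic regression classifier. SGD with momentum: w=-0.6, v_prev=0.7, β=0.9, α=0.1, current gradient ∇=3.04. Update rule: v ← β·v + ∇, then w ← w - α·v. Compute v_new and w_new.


v_new = 0.9·0.7 + 3.04 = 0.63 + 3.04 = 3.67
w_new = -0.6 - 0.1·3.67 = -0.6 - 0.367 = -0.967

v_new=3.67, w_new=-0.967


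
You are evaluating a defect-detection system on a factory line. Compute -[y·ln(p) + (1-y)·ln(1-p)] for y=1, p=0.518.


BCE = -[y·ln(p) + (1-y)·ln(1-p)]
= -1·ln(0.518) - 0
= -ln(0.518) = 0.6578

0.6578


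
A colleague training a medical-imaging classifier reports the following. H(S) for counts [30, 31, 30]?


Probabilities: [30/91, 31/91, 30/91] ≈ [0.3297, 0.3407, 0.3297]
H = -((30/91)·log₂(30/91) + (31/91)·log₂(31/91) + (30/91)·log₂(30/91))
  = 1.5848 bits

1.5848 bits


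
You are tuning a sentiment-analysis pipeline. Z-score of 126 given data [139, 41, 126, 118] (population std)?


μ = 106, σ = 38.2688
z = (126 - 106)/38.2688 = 0.5226

0.5226


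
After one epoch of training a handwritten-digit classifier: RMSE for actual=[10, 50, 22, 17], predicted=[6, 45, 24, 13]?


MSE = 61/4 = 15.25
RMSE = √(61/4) = 3.9051

3.9051


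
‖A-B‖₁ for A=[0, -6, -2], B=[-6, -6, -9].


d = |0+ 6| + |-6+ 6| + |-2+ 9|
  = 6 + 0 + 7
  = 13

13


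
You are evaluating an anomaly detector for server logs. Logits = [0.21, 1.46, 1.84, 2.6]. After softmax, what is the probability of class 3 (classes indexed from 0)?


Exponentials: e^0.21=1.2337, e^1.46=4.306, e^1.84=6.2965, e^2.6=13.4637
Sum = 25.2999
Softmax = [0.0488, 0.1702, 0.2489, 0.5322]
p[3] = 13.4637/25.2999 = 0.5322

0.5322


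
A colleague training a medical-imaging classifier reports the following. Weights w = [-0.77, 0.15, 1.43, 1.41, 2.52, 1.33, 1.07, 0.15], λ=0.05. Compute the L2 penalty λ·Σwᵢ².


‖w‖₂² = (-0.77)² + (0.15)² + (1.43)² + (1.41)² + (2.52)² + (1.33)² + (1.07)² + (0.15)²
     = 0.5929 + 0.0225 + 2.0449 + 1.9881 + 6.3504 + 1.7689 + 1.1449 + 0.0225
     = 13.9351
λ·‖w‖₂² = 0.05·13.9351 = 0.696755

0.696755


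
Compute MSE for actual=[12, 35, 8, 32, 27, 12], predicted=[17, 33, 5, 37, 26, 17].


Squared errors: (12-17)²=25, (35-33)²=4, (8-5)²=9, (32-37)²=25, (27-26)²=1, (12-17)²=25
Sum = 89
MSE = 89/6 = 89/6

89/6


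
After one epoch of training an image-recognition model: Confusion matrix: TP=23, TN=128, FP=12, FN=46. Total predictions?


Total = TP + TN + FP + FN
= 23 + 128 + 12 + 46
= 209
(Predicted positive: 35, predicted negative: 174)

209


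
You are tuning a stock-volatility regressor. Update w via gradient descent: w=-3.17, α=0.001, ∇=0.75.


w_new = w - α·∇
= -3.17 - 0.001·0.75
= -3.17 - 0.00075
= -3.17075

-3.17075


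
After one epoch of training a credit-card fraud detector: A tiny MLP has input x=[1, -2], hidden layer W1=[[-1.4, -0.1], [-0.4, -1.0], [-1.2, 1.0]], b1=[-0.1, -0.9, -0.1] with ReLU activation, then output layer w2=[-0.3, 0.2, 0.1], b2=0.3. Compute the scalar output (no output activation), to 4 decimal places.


z1[0] = (-1.4)·(1) + (-0.1)·(-2) - 0.1 = -1.3
z1[1] = (-0.4)·(1) + (-1.0)·(-2) - 0.9 = 0.7
z1[2] = (-1.2)·(1) + (1.0)·(-2) - 0.1 = -3.3
h = ReLU(z1) = [0.0, 0.7, 0.0]
output = (-0.3)·(0.0) + (0.2)·(0.7) + (0.1)·(0.0) + 0.3 = 0.44

0.44


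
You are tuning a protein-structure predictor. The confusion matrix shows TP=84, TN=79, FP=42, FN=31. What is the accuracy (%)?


Accuracy = (TP+TN)/(TP+TN+FP+FN)
= (84+79)/(236)
= 163/236 = 69.07%

69.07%


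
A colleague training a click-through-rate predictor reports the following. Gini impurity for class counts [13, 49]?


Probabilities: [13/62, 49/62] ≈ [0.2097, 0.7903]
Σpᵢ² = (169 + 2401)/62² = 2570/3844
Gini = 1 - Σpᵢ² = 1 - 2570/3844 = 0.3314

0.3314


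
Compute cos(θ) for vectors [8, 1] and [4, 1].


A·B = 8·4 + 1·1 = 33
‖A‖ = √65 = 8.0623, ‖B‖ = √17 = 4.1231
cos = 33/(√65·√17) = 33/√1105 = 0.9927

0.9927


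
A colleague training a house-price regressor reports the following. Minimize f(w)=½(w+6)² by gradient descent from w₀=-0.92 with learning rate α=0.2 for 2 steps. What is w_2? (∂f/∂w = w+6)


step 1: grad = -0.92+6 = 5.08; w = -0.92 - 0.2·(5.08) = -1.936
step 2: grad = -1.936+6 = 4.064; w = -1.936 - 0.2·(4.064) = -2.7488

-2.7488


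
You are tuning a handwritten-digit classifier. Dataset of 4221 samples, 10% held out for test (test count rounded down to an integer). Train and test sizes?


Test = ⌊4221·10/100⌋ = 422
Train = 4221 - 422 = 3799

Train: 3799, Test: 422


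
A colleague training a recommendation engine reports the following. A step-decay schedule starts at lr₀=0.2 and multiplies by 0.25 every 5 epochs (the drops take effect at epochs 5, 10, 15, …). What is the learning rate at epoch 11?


n_drops = ⌊11/5⌋ = 2
lr = 0.2·0.25^2 = 0.2·0.0625 = 0.0125

0.0125


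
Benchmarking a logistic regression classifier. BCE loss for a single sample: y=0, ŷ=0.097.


BCE = -[y·ln(p) + (1-y)·ln(1-p)]
= -0 - 1·ln(1-0.097)
= -ln(0.903) = 0.102

0.102


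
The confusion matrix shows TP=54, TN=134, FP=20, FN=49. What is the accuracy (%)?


Accuracy = (TP+TN)/(TP+TN+FP+FN)
= (54+134)/(257)
= 188/257 = 73.15%

73.15%


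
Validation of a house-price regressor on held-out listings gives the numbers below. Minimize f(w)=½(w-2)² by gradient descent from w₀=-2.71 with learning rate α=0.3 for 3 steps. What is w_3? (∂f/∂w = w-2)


step 1: grad = -2.71-2 = -4.71; w = -2.71 - 0.3·(-4.71) = -1.297
step 2: grad = -1.297-2 = -3.297; w = -1.297 - 0.3·(-3.297) = -0.3079
step 3: grad = -0.3079-2 = -2.3079; w = -0.3079 - 0.3·(-2.3079) = 0.38447

0.38447


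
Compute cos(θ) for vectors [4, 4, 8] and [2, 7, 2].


A·B = 4·2 + 4·7 + 8·2 = 52
‖A‖ = √96 = 9.798, ‖B‖ = √57 = 7.5498
cos = 52/(√96·√57) = 52/√5472 = 0.703

0.703


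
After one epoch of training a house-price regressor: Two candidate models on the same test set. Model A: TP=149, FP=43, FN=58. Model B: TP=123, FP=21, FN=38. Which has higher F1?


Model A: P=149/192=0.776, R=149/207=0.7198, F1=2PR/(P+R)=2TP/(2TP+FP+FN)=298/399=0.7469
Model B: P=123/144=0.8542, R=123/161=0.764, F1=2PR/(P+R)=2TP/(2TP+FP+FN)=246/305=0.8066
0.7469 < 0.8066 → Model B

Model B


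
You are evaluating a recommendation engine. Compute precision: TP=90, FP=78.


Precision = TP/(TP+FP)
= 90/(90+78)
= 90/168 = 53.57%

53.57%


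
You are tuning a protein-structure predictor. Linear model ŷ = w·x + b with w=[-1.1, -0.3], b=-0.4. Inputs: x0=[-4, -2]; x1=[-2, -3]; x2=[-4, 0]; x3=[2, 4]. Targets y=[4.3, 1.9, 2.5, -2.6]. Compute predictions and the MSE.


ŷ0 = (-1.1)·(-4) + (-0.3)·(-2) - 0.4 = 4.6
ŷ1 = (-1.1)·(-2) + (-0.3)·(-3) - 0.4 = 2.7
ŷ2 = (-1.1)·(-4) + (-0.3)·(0) - 0.4 = 4.0
ŷ3 = (-1.1)·(2) + (-0.3)·(4) - 0.4 = -3.8
errors² = [0.09, 0.64, 2.25, 1.44]
MSE = 4.4200/4 = 1.105

1.105


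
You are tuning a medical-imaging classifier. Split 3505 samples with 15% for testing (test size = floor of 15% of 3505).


Test = ⌊3505·15/100⌋ = 525
Train = 3505 - 525 = 2980

Train: 2980, Test: 525


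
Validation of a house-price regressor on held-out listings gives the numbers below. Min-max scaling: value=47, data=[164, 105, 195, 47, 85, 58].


min=47, max=195
(47-47)/(195-47) = 0/148 = 0.0

0.0


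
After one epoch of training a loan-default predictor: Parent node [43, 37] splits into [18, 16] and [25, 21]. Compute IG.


Parent = [43, 37], H_parent = 0.9959
H_left = 0.9975 (n=34), H_right = 0.9945 (n=46)
H_children = (34/80)·0.9975 + (46/80)·0.9945 = 0.9958
IG = 0.9959 - 0.9958 = 0.0001

0.0001


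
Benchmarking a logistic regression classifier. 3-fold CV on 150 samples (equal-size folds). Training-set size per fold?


Fold size = 150/3 = 50
Training per fold = 150 - 50 = 100

100


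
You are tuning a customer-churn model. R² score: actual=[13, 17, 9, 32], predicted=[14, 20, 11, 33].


ȳ = 17.75
SS_res = Σ(y-ŷ)² = 15
SS_tot = Σ(y-ȳ)² = 302.75
R² = 1 - SS_res/SS_tot = 1 - 0.0495 = 0.9505

0.9505


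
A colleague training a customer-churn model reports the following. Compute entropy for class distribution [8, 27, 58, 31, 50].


Probabilities: [8/174, 27/174, 58/174, 31/174, 50/174] ≈ [0.046, 0.1552, 0.3333, 0.1782, 0.2874]
H = -((8/174)·log₂(8/174) + (27/174)·log₂(27/174) + (58/174)·log₂(58/174) + (31/174)·log₂(31/174) + (50/174)·log₂(50/174))
  = 2.1101 bits

2.1101 bits


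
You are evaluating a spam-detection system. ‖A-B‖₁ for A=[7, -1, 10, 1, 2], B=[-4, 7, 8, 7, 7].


d = |7+ 4| + |-1-7| + |10-8| + |1-7| + |2-7|
  = 11 + 8 + 2 + 6 + 5
  = 32

32


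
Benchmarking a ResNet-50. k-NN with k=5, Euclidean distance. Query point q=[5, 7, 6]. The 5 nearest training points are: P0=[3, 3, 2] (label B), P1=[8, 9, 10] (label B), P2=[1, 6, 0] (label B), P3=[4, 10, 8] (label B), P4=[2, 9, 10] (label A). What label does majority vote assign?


d(q,P0) = 6.0  (label B)
d(q,P1) = 5.3852  (label B)
d(q,P2) = 7.2801  (label B)
d(q,P3) = 3.7417  (label B)
d(q,P4) = 5.3852  (label A)
Votes: A=1, B=4
Majority → B

B


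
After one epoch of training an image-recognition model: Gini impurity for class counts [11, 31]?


Probabilities: [11/42, 31/42] ≈ [0.2619, 0.7381]
Σpᵢ² = (121 + 961)/42² = 1082/1764
Gini = 1 - Σpᵢ² = 1 - 1082/1764 = 0.3866

0.3866


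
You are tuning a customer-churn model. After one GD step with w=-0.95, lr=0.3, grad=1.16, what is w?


w_new = w - α·∇
= -0.95 - 0.3·1.16
= -0.95 - 0.348
= -1.298

-1.298


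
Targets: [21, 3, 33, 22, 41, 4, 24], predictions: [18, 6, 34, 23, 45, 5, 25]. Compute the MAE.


Absolute errors: |21-18|=3, |3-6|=3, |33-34|=1, |22-23|=1, |41-45|=4, |4-5|=1, |24-25|=1
Sum = 14
MAE = 14/7 = 2

2


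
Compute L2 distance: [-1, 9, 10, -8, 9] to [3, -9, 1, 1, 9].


d = √((-1-3)² + (9+ 9)² + (10-1)² + (-8-1)² + (9-9)²)
  = √(16 + 324 + 81 + 81 + 0)
  = √502 = 22.4054

22.4054


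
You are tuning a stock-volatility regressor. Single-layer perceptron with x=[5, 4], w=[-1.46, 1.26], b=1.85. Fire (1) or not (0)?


z = (5)·(-1.46) + (4)·(1.26) + 1.85
  = -0.41
step(z) = 0 (z<0)

0


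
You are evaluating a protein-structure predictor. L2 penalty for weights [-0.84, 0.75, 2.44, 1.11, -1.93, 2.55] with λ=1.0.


‖w‖₂² = (-0.84)² + (0.75)² + (2.44)² + (1.11)² + (-1.93)² + (2.55)²
     = 0.7056 + 0.5625 + 5.9536 + 1.2321 + 3.7249 + 6.5025
     = 18.6812
λ·‖w‖₂² = 1.0·18.6812 = 18.6812

18.6812


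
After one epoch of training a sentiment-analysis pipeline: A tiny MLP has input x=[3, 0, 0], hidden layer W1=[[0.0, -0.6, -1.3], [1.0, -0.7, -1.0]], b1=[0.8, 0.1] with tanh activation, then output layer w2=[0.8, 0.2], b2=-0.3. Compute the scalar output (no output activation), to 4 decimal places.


z1[0] = (0.0)·(3) + (-0.6)·(0) + (-1.3)·(0) + 0.8 = 0.8
z1[1] = (1.0)·(3) + (-0.7)·(0) + (-1.0)·(0) + 0.1 = 3.1
h = tanh(z1) = [0.664, 0.9959]
output = (0.8)·(0.664) + (0.2)·(0.9959) - 0.3 = 0.4304

0.4304


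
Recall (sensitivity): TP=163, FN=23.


Recall = TP/(TP+FN)
= 163/(163+23)
= 163/186 = 87.63%

87.63%


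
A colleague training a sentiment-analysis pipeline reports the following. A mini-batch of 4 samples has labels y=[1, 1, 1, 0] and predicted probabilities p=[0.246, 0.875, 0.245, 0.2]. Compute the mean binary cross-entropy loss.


L[0] = -ln(0.246) = 1.4024
L[1] = -ln(0.875) = 0.1335
L[2] = -ln(0.245) = 1.4065
L[3] = -ln(1-0.2) = -ln(0.8) = 0.2231
mean = (1.4024 + 0.1335 + 1.4065 + 0.2231)/4 = 0.7914

0.7914


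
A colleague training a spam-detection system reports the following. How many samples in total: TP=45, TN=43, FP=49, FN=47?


Total = TP + TN + FP + FN
= 45 + 43 + 49 + 47
= 184
(Predicted positive: 94, predicted negative: 90)

184


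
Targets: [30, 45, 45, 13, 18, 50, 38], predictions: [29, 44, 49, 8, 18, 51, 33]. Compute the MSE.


Squared errors: (30-29)²=1, (45-44)²=1, (45-49)²=16, (13-8)²=25, (18-18)²=0, (50-51)²=1, (38-33)²=25
Sum = 69
MSE = 69/7 = 69/7

69/7


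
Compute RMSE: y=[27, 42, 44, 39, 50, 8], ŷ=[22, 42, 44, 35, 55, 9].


MSE = 67/6 = 11.1667
RMSE = √(67/6) = 3.3417

3.3417


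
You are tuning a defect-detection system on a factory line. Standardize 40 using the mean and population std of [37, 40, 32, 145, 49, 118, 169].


μ = 84.2857, σ = 53.6862
z = (40 - 84.2857)/53.6862 = -0.8249

-0.8249


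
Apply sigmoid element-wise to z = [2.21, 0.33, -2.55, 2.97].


σ(2.21) = 1/(1+e^-2.21) = 0.9011
σ(0.33) = 1/(1+e^-0.33) = 0.5818
σ(-2.55) = 1/(1+e^2.55) = 0.0724
σ(2.97) = 1/(1+e^-2.97) = 0.9512
result = [0.9011, 0.5818, 0.0724, 0.9512]

[0.9011, 0.5818, 0.0724, 0.9512]


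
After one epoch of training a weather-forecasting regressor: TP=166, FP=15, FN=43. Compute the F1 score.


Precision = 166/181 = 0.9171
Recall = 166/209 = 0.7943
F1 = 2·P·R/(P+R) = 2·TP/(2·TP+FP+FN) = 332/(332+15+43) = 332/390 = 0.8513

0.8513


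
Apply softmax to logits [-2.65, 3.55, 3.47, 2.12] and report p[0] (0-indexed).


Exponentials: e^-2.65=0.0707, e^3.55=34.8133, e^3.47=32.1367, e^2.12=8.3311
Sum = 75.3518
Softmax = [0.0009, 0.462, 0.4265, 0.1106]
p[0] = 0.0707/75.3518 = 0.0009

0.0009


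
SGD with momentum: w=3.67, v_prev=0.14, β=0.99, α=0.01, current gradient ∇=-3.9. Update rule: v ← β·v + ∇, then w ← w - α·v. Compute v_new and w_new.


v_new = 0.99·0.14 - 3.9 = 0.1386 - 3.9 = -3.7614
w_new = 3.67 - 0.01·-3.7614 = 3.67 + 0.037614 = 3.707614

v_new=-3.7614, w_new=3.707614


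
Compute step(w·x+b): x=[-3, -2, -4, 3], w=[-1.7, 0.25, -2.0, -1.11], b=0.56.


z = (-3)·(-1.7) + (-2)·(0.25) + (-4)·(-2.0) + (3)·(-1.11) + 0.56
  = 9.83
step(z) = 1 (z≥0)

1


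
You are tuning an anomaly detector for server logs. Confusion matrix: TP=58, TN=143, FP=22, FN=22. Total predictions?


Total = TP + TN + FP + FN
= 58 + 143 + 22 + 22
= 245
(Predicted positive: 80, predicted negative: 165)

245


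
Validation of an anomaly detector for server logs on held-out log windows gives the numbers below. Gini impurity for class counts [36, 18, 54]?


Probabilities: [36/108, 18/108, 54/108] ≈ [0.3333, 0.1667, 0.5]
Σpᵢ² = (1296 + 324 + 2916)/108² = 4536/11664
Gini = 1 - Σpᵢ² = 1 - 4536/11664 = 0.6111

0.6111


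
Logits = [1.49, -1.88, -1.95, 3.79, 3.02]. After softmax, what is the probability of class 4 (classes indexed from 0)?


Exponentials: e^1.49=4.4371, e^-1.88=0.1526, e^-1.95=0.1423, e^3.79=44.2564, e^3.02=20.4913
Sum = 69.4797
Softmax = [0.0639, 0.0022, 0.002, 0.637, 0.2949]
p[4] = 20.4913/69.4797 = 0.2949

0.2949


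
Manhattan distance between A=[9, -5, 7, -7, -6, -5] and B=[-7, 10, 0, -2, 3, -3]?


d = |9+ 7| + |-5-10| + |7-0| + |-7+ 2| + |-6-3| + |-5+ 3|
  = 16 + 15 + 7 + 5 + 9 + 2
  = 54

54


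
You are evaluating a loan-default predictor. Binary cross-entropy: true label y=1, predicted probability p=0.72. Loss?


BCE = -[y·ln(p) + (1-y)·ln(1-p)]
= -1·ln(0.72) - 0
= -ln(0.72) = 0.3285

0.3285


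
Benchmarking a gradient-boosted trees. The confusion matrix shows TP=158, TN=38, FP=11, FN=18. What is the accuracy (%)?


Accuracy = (TP+TN)/(TP+TN+FP+FN)
= (158+38)/(225)
= 196/225 = 87.11%

87.11%


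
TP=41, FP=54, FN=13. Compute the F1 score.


Precision = 41/95 = 0.4316
Recall = 41/54 = 0.7593
F1 = 2·P·R/(P+R) = 2·TP/(2·TP+FP+FN) = 82/(82+54+13) = 82/149 = 0.5503

0.5503


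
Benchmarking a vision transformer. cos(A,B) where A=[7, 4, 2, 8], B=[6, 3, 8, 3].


A·B = 7·6 + 4·3 + 2·8 + 8·3 = 94
‖A‖ = √133 = 11.5326, ‖B‖ = √118 = 10.8628
cos = 94/(√133·√118) = 94/√15694 = 0.7503

0.7503


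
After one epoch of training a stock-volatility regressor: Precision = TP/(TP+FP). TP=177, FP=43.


Precision = TP/(TP+FP)
= 177/(177+43)
= 177/220 = 80.45%

80.45%


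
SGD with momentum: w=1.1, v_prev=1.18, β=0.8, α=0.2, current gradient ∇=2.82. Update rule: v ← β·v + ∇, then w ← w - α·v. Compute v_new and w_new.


v_new = 0.8·1.18 + 2.82 = 0.944 + 2.82 = 3.764
w_new = 1.1 - 0.2·3.764 = 1.1 - 0.7528 = 0.3472

v_new=3.764, w_new=0.3472


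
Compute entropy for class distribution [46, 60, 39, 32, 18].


Probabilities: [46/195, 60/195, 39/195, 32/195, 18/195] ≈ [0.2359, 0.3077, 0.2, 0.1641, 0.0923]
H = -((46/195)·log₂(46/195) + (60/195)·log₂(60/195) + (39/195)·log₂(39/195) + (32/195)·log₂(32/195) + (18/195)·log₂(18/195))
  = 2.2243 bits

2.2243 bits


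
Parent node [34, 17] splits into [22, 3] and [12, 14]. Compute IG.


Parent = [34, 17], H_parent = 0.9183
H_left = 0.5294 (n=25), H_right = 0.9957 (n=26)
H_children = (25/51)·0.5294 + (26/51)·0.9957 = 0.7671
IG = 0.9183 - 0.7671 = 0.1512

0.1512


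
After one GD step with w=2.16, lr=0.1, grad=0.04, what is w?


w_new = w - α·∇
= 2.16 - 0.1·0.04
= 2.16 - 0.004
= 2.156

2.156


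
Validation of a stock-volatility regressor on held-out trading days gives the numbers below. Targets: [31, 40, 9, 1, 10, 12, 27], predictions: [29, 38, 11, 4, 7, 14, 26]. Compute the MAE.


Absolute errors: |31-29|=2, |40-38|=2, |9-11|=2, |1-4|=3, |10-7|=3, |12-14|=2, |27-26|=1
Sum = 15
MAE = 15/7 = 15/7

15/7


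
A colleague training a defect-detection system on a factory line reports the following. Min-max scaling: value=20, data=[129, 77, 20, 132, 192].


min=20, max=192
(20-20)/(192-20) = 0/172 = 0.0

0.0


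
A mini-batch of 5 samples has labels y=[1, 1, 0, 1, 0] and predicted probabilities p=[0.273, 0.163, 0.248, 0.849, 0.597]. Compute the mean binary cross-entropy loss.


L[0] = -ln(0.273) = 1.2983
L[1] = -ln(0.163) = 1.814
L[2] = -ln(1-0.248) = -ln(0.752) = 0.285
L[3] = -ln(0.849) = 0.1637
L[4] = -ln(1-0.597) = -ln(0.403) = 0.9088
mean = (1.2983 + 1.814 + 0.285 + 0.1637 + 0.9088)/5 = 0.894

0.894


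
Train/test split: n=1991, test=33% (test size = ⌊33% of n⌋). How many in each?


Test = ⌊1991·33/100⌋ = 657
Train = 1991 - 657 = 1334

Train: 1334, Test: 657


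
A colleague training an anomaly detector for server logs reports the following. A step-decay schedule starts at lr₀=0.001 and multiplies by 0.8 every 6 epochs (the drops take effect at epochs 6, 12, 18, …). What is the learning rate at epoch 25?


n_drops = ⌊25/6⌋ = 4
lr = 0.001·0.8^4 = 0.001·0.4096 = 0.0004096

0.0004096


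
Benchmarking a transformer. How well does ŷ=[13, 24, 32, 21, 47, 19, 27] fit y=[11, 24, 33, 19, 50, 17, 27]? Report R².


ȳ = 25.8571
SS_res = Σ(y-ŷ)² = 22
SS_tot = Σ(y-ȳ)² = 984.86
R² = 1 - SS_res/SS_tot = 1 - 0.0223 = 0.9777

0.9777


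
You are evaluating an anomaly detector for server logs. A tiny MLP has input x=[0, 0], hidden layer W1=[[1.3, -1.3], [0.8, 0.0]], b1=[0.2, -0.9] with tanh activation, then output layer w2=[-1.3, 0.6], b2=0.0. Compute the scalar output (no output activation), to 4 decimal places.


z1[0] = (1.3)·(0) + (-1.3)·(0) + 0.2 = 0.2
z1[1] = (0.8)·(0) + (0.0)·(0) - 0.9 = -0.9
h = tanh(z1) = [0.1974, -0.7163]
output = (-1.3)·(0.1974) + (0.6)·(-0.7163) + 0.0 = -0.6864

-0.6864


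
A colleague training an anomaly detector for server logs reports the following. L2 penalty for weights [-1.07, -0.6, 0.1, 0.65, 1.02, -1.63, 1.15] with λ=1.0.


‖w‖₂² = (-1.07)² + (-0.6)² + (0.1)² + (0.65)² + (1.02)² + (-1.63)² + (1.15)²
     = 1.1449 + 0.36 + 0.01 + 0.4225 + 1.0404 + 2.6569 + 1.3225
     = 6.9572
λ·‖w‖₂² = 1.0·6.9572 = 6.9572

6.9572


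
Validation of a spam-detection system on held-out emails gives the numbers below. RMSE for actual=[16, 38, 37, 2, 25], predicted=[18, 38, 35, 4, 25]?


MSE = 12/5 = 2.4
RMSE = √(12/5) = 1.5492

1.5492


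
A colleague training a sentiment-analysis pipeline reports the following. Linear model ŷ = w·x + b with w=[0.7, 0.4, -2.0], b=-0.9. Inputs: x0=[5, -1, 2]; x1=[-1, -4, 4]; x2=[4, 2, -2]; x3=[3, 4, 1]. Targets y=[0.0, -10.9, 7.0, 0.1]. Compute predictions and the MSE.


ŷ0 = (0.7)·(5) + (0.4)·(-1) + (-2.0)·(2) - 0.9 = -1.8
ŷ1 = (0.7)·(-1) + (0.4)·(-4) + (-2.0)·(4) - 0.9 = -11.2
ŷ2 = (0.7)·(4) + (0.4)·(2) + (-2.0)·(-2) - 0.9 = 6.7
ŷ3 = (0.7)·(3) + (0.4)·(4) + (-2.0)·(1) - 0.9 = 0.8
errors² = [3.24, 0.09, 0.09, 0.49]
MSE = 3.9100/4 = 0.9775

0.9775


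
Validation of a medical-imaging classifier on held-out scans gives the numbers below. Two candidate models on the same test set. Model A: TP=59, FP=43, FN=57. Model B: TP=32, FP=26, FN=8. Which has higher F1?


Model A: P=59/102=0.5784, R=59/116=0.5086, F1=2PR/(P+R)=2TP/(2TP+FP+FN)=118/218=0.5413
Model B: P=32/58=0.5517, R=32/40=0.8, F1=2PR/(P+R)=2TP/(2TP+FP+FN)=64/98=0.6531
0.5413 < 0.6531 → Model B

Model B


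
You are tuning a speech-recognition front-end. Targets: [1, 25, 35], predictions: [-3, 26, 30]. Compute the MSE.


Squared errors: (1+ 3)²=16, (25-26)²=1, (35-30)²=25
Sum = 42
MSE = 42/3 = 14

14


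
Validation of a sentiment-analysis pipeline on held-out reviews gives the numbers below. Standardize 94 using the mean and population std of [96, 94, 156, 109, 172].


μ = 125.4, σ = 32.3333
z = (94 - 125.4)/32.3333 = -0.9711

-0.9711


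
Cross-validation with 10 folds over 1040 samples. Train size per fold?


Fold size = 1040/10 = 104
Training per fold = 1040 - 104 = 936

936


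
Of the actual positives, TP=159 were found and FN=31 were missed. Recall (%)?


Recall = TP/(TP+FN)
= 159/(159+31)
= 159/190 = 83.68%

83.68%


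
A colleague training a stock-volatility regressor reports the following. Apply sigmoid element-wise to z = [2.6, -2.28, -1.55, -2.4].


σ(2.6) = 1/(1+e^-2.6) = 0.9309
σ(-2.28) = 1/(1+e^2.28) = 0.0928
σ(-1.55) = 1/(1+e^1.55) = 0.1751
σ(-2.4) = 1/(1+e^2.4) = 0.0832
result = [0.9309, 0.0928, 0.1751, 0.0832]

[0.9309, 0.0928, 0.1751, 0.0832]


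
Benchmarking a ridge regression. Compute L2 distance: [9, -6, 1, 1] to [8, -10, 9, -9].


d = √((9-8)² + (-6+ 10)² + (1-9)² + (1+ 9)²)
  = √(1 + 16 + 64 + 100)
  = √181 = 13.4536

13.4536


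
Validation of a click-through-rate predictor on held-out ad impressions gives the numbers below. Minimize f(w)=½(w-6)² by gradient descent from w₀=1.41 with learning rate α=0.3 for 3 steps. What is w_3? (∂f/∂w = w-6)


step 1: grad = 1.41-6 = -4.59; w = 1.41 - 0.3·(-4.59) = 2.787
step 2: grad = 2.787-6 = -3.213; w = 2.787 - 0.3·(-3.213) = 3.7509
step 3: grad = 3.7509-6 = -2.2491; w = 3.7509 - 0.3·(-2.2491) = 4.42563

4.42563


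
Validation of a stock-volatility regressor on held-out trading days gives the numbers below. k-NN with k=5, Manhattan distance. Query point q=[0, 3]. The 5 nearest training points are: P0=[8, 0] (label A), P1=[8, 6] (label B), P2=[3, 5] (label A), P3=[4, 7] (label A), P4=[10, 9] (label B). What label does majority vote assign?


d(q,P0) = 11  (label A)
d(q,P1) = 11  (label B)
d(q,P2) = 5  (label A)
d(q,P3) = 8  (label A)
d(q,P4) = 16  (label B)
Votes: A=3, B=2
Majority → A

A


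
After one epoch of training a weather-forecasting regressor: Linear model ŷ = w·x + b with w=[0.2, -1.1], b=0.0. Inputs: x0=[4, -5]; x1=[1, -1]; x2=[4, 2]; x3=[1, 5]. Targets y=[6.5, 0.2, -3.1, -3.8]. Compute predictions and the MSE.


ŷ0 = (0.2)·(4) + (-1.1)·(-5) + 0.0 = 6.3
ŷ1 = (0.2)·(1) + (-1.1)·(-1) + 0.0 = 1.3
ŷ2 = (0.2)·(4) + (-1.1)·(2) + 0.0 = -1.4
ŷ3 = (0.2)·(1) + (-1.1)·(5) + 0.0 = -5.3
errors² = [0.04, 1.21, 2.89, 2.25]
MSE = 6.3900/4 = 1.5975

1.5975


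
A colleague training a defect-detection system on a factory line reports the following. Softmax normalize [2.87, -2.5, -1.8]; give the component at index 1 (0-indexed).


Exponentials: e^2.87=17.637, e^-2.5=0.0821, e^-1.8=0.1653
Sum = 17.8844
Softmax = [0.9862, 0.0046, 0.0092]
p[1] = 0.0821/17.8844 = 0.0046

0.0046


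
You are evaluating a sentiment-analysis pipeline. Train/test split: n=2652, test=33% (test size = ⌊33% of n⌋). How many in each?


Test = ⌊2652·33/100⌋ = 875
Train = 2652 - 875 = 1777

Train: 1777, Test: 875


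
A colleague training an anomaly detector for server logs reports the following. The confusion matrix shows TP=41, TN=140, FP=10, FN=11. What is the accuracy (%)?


Accuracy = (TP+TN)/(TP+TN+FP+FN)
= (41+140)/(202)
= 181/202 = 89.6%

89.6%


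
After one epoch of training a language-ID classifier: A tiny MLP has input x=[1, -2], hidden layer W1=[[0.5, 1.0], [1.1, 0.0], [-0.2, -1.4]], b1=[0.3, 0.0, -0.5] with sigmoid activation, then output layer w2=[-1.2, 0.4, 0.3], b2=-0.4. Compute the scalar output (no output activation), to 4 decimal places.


z1[0] = (0.5)·(1) + (1.0)·(-2) + 0.3 = -1.2
z1[1] = (1.1)·(1) + (0.0)·(-2) + 0.0 = 1.1
z1[2] = (-0.2)·(1) + (-1.4)·(-2) - 0.5 = 2.1
h = sigmoid(z1) = [0.2315, 0.7503, 0.8909]
output = (-1.2)·(0.2315) + (0.4)·(0.7503) + (0.3)·(0.8909) - 0.4 = -0.1104

-0.1104


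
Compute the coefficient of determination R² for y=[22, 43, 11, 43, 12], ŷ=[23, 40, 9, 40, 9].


ȳ = 26.2
SS_res = Σ(y-ŷ)² = 32
SS_tot = Σ(y-ȳ)² = 1014.8
R² = 1 - SS_res/SS_tot = 1 - 0.0315 = 0.9685

0.9685


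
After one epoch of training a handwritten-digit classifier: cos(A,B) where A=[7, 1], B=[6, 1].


A·B = 7·6 + 1·1 = 43
‖A‖ = √50 = 7.0711, ‖B‖ = √37 = 6.0828
cos = 43/(√50·√37) = 43/√1850 = 0.9997

0.9997


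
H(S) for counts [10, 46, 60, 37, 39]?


Probabilities: [10/192, 46/192, 60/192, 37/192, 39/192] ≈ [0.0521, 0.2396, 0.3125, 0.1927, 0.2031]
H = -((10/192)·log₂(10/192) + (46/192)·log₂(46/192) + (60/192)·log₂(60/192) + (37/192)·log₂(37/192) + (39/192)·log₂(39/192))
  = 2.1652 bits

2.1652 bits


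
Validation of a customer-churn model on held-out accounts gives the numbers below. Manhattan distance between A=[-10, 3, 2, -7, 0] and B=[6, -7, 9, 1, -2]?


d = |-10-6| + |3+ 7| + |2-9| + |-7-1| + |0+ 2|
  = 16 + 10 + 7 + 8 + 2
  = 43

43


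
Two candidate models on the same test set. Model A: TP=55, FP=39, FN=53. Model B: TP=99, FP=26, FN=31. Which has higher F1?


Model A: P=55/94=0.5851, R=55/108=0.5093, F1=2PR/(P+R)=2TP/(2TP+FP+FN)=110/202=0.5446
Model B: P=99/125=0.792, R=99/130=0.7615, F1=2PR/(P+R)=2TP/(2TP+FP+FN)=198/255=0.7765
0.5446 < 0.7765 → Model B

Model B


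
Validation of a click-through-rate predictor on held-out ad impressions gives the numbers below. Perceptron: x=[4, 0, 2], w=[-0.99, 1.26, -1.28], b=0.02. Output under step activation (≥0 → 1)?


z = (4)·(-0.99) + (0)·(1.26) + (2)·(-1.28) + 0.02
  = -6.5
step(z) = 0 (z<0)

0


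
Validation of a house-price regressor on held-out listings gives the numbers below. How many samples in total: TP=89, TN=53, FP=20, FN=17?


Total = TP + TN + FP + FN
= 89 + 53 + 20 + 17
= 179
(Predicted positive: 109, predicted negative: 70)

179


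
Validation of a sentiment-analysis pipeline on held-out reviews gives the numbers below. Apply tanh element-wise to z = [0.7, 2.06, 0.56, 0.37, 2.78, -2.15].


tanh(0.7) = 0.6044
tanh(2.06) = 0.968
tanh(0.56) = 0.508
tanh(0.37) = 0.354
tanh(2.78) = 0.9923
tanh(-2.15) = -0.9732
result = [0.6044, 0.968, 0.508, 0.354, 0.9923, -0.9732]

[0.6044, 0.968, 0.508, 0.354, 0.9923, -0.9732]


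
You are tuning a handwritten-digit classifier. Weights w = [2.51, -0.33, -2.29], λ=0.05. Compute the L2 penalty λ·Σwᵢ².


‖w‖₂² = (2.51)² + (-0.33)² + (-2.29)²
     = 6.3001 + 0.1089 + 5.2441
     = 11.6531
λ·‖w‖₂² = 0.05·11.6531 = 0.582655

0.582655


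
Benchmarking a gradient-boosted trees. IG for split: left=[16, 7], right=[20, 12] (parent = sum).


Parent = [36, 19], H_parent = 0.9299
H_left = 0.8865 (n=23), H_right = 0.9544 (n=32)
H_children = (23/55)·0.8865 + (32/55)·0.9544 = 0.926
IG = 0.9299 - 0.926 = 0.0039

0.0039


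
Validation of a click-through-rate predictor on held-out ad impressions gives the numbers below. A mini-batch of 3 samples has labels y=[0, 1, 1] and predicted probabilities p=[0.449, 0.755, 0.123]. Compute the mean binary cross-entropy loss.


L[0] = -ln(1-0.449) = -ln(0.551) = 0.596
L[1] = -ln(0.755) = 0.281
L[2] = -ln(0.123) = 2.0956
mean = (0.596 + 0.281 + 2.0956)/3 = 0.9909

0.9909


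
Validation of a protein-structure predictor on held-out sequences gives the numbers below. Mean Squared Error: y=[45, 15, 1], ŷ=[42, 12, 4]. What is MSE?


Squared errors: (45-42)²=9, (15-12)²=9, (1-4)²=9
Sum = 27
MSE = 27/3 = 9

9


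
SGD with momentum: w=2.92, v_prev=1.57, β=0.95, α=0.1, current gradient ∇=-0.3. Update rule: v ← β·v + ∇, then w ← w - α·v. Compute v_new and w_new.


v_new = 0.95·1.57 - 0.3 = 1.4915 - 0.3 = 1.1915
w_new = 2.92 - 0.1·1.1915 = 2.92 - 0.11915 = 2.80085

v_new=1.1915, w_new=2.80085


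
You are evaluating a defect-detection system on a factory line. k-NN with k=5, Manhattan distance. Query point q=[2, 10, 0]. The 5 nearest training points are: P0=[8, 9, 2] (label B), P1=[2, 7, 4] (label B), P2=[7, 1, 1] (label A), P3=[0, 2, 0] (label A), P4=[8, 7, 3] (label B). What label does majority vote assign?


d(q,P0) = 9  (label B)
d(q,P1) = 7  (label B)
d(q,P2) = 15  (label A)
d(q,P3) = 10  (label A)
d(q,P4) = 12  (label B)
Votes: A=2, B=3
Majority → B

B


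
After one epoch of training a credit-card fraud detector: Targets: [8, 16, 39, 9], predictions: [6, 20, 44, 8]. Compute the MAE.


Absolute errors: |8-6|=2, |16-20|=4, |39-44|=5, |9-8|=1
Sum = 12
MAE = 12/4 = 3

3


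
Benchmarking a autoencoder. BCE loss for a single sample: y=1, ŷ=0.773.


BCE = -[y·ln(p) + (1-y)·ln(1-p)]
= -1·ln(0.773) - 0
= -ln(0.773) = 0.2575

0.2575


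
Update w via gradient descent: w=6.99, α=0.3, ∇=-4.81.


w_new = w - α·∇
= 6.99 - 0.3·-4.81
= 6.99 + 1.443
= 8.433

8.433


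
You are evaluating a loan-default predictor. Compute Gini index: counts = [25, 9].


Probabilities: [25/34, 9/34] ≈ [0.7353, 0.2647]
Σpᵢ² = (625 + 81)/34² = 706/1156
Gini = 1 - Σpᵢ² = 1 - 706/1156 = 0.3893

0.3893


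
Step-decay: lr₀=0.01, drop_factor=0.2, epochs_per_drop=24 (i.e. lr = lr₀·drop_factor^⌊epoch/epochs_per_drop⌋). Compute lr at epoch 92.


n_drops = ⌊92/24⌋ = 3
lr = 0.01·0.2^3 = 0.01·0.008 = 0.00008

0.00008


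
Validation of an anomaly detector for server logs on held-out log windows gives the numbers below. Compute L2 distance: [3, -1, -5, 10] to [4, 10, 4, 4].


d = √((3-4)² + (-1-10)² + (-5-4)² + (10-4)²)
  = √(1 + 121 + 81 + 36)
  = √239 = 15.4596

15.4596


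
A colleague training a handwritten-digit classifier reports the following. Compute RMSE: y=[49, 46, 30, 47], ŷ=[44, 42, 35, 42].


MSE = 91/4 = 22.75
RMSE = √(91/4) = 4.7697

4.7697


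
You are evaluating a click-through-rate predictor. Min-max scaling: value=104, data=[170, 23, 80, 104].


min=23, max=170
(104-23)/(170-23) = 81/147 = 0.551

0.551


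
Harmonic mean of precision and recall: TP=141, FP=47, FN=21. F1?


Precision = 141/188 = 0.75
Recall = 141/162 = 0.8704
F1 = 2·P·R/(P+R) = 2·TP/(2·TP+FP+FN) = 282/(282+47+21) = 282/350 = 0.8057

0.8057


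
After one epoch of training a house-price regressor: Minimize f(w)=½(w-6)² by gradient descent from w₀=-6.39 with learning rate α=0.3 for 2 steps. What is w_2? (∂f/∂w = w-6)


step 1: grad = -6.39-6 = -12.39; w = -6.39 - 0.3·(-12.39) = -2.673
step 2: grad = -2.673-6 = -8.673; w = -2.673 - 0.3·(-8.673) = -0.0711

-0.0711
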